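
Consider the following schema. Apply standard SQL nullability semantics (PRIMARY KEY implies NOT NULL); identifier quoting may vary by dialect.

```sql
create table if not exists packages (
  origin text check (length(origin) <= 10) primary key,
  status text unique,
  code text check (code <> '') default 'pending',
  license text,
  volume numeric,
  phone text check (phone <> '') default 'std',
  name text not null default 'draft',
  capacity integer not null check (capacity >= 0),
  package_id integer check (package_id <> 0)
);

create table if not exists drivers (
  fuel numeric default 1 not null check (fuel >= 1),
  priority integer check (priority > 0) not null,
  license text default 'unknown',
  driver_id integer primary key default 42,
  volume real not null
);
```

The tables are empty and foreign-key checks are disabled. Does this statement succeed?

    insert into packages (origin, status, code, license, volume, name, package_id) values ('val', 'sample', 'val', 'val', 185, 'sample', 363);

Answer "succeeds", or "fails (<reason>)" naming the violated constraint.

capacity is omitted from the column list and has no DEFAULT, so it would receive NULL.
But capacity is declared NOT NULL.

fails (NOT NULL on capacity)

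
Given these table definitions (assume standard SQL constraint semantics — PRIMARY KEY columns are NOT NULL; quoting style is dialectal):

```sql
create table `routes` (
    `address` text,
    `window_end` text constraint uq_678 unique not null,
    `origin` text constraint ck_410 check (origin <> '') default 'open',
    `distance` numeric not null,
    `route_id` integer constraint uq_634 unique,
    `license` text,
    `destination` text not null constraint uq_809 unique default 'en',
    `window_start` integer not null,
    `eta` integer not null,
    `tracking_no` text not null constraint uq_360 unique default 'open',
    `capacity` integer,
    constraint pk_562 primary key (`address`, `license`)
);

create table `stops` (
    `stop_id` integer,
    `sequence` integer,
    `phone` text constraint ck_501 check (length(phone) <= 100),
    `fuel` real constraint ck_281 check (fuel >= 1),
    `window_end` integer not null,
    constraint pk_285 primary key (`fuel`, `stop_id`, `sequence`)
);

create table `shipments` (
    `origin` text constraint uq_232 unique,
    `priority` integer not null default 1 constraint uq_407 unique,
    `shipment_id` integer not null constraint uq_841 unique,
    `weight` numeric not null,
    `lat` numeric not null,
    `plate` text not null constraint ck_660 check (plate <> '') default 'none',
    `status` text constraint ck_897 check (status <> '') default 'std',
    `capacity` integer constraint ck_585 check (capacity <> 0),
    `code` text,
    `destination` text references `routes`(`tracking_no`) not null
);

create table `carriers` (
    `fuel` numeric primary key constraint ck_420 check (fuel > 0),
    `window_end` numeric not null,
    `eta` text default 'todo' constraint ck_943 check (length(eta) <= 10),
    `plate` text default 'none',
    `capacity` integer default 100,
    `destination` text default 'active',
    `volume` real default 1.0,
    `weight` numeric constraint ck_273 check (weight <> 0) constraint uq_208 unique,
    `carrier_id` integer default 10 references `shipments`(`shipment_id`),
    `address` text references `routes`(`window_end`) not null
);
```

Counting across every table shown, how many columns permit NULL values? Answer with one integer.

routes: 3 nullable (origin, route_id, capacity — PK (address, license) and explicit NOT NULL columns excluded).
stops: 1 nullable (phone — PK (fuel, stop_id, sequence) and explicit NOT NULL columns excluded).
shipments: 4 nullable (origin, status, capacity, code — PK none and explicit NOT NULL columns excluded).
carriers: 7 nullable (eta, plate, capacity, destination, volume, weight, carrier_id — PK (fuel) and explicit NOT NULL columns excluded).
Total: 3 + 1 + 4 + 7 = 15.

15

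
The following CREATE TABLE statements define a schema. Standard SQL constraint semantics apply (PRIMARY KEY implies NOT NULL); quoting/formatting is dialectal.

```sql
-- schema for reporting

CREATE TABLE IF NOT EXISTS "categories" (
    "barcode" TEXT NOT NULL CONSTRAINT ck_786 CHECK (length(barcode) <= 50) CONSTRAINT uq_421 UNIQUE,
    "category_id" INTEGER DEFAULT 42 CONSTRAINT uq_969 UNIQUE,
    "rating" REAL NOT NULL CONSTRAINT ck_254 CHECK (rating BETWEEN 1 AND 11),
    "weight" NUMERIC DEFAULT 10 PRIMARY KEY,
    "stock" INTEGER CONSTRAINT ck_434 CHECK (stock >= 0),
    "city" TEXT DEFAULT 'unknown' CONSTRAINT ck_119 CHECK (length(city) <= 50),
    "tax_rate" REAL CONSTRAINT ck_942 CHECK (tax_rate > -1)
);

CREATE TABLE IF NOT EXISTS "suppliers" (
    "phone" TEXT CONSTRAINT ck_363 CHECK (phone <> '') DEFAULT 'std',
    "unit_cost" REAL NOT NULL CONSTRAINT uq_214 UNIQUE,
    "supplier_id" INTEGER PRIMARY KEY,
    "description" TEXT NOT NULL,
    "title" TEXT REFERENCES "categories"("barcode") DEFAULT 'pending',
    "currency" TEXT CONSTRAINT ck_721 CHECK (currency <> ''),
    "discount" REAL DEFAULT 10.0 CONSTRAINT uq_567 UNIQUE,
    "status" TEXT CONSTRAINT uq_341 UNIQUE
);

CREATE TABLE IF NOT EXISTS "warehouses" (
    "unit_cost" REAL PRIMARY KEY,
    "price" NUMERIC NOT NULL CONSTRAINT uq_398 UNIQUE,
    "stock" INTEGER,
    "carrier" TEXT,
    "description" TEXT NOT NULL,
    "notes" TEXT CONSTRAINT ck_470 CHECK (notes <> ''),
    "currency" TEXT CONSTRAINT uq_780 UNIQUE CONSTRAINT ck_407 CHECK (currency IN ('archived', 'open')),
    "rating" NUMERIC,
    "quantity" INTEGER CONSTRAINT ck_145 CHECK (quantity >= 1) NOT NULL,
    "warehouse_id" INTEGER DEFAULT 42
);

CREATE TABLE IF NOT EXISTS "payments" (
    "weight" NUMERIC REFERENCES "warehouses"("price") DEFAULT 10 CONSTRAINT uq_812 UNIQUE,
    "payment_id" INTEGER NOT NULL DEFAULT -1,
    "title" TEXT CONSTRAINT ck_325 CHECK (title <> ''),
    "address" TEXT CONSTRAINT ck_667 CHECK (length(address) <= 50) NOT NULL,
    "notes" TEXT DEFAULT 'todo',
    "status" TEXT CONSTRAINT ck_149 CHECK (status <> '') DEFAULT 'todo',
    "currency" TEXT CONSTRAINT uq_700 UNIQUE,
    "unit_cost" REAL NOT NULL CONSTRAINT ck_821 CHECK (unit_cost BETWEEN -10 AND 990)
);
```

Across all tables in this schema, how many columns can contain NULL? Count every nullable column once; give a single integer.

categories: 4 nullable (category_id, stock, city, tax_rate — PK (weight) and explicit NOT NULL columns excluded).
suppliers: 5 nullable (phone, title, currency, discount, status — PK (supplier_id) and explicit NOT NULL columns excluded).
warehouses: 6 nullable (stock, carrier, notes, currency, rating, warehouse_id — PK (unit_cost) and explicit NOT NULL columns excluded).
payments: 5 nullable (weight, title, notes, status, currency — PK none and explicit NOT NULL columns excluded).
Total: 4 + 5 + 6 + 5 = 20.

20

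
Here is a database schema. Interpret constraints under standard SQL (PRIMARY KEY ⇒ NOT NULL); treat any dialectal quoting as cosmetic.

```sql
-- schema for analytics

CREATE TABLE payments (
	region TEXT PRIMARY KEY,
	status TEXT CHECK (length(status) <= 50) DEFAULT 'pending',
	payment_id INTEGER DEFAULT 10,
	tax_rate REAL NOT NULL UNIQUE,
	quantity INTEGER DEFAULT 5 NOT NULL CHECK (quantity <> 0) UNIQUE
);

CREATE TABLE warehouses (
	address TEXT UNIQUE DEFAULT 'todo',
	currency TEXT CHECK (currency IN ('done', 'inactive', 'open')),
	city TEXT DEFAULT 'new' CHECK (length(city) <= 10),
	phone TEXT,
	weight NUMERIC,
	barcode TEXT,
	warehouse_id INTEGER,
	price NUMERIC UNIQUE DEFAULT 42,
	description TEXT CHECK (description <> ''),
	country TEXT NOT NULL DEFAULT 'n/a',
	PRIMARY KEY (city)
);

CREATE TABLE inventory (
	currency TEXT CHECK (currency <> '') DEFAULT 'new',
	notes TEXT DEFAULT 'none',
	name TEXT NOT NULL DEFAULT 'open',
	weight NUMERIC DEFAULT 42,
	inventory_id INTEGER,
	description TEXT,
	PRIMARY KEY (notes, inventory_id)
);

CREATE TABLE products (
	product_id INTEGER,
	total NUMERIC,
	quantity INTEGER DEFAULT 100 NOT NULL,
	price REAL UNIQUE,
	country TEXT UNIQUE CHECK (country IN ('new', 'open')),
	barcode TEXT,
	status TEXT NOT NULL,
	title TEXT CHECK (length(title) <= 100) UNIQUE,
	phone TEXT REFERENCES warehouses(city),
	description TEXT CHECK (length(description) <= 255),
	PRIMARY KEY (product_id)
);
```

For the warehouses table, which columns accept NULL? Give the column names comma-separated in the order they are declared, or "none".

- address: UNIQUE does not imply NOT NULL → nullable.
- currency: CHECK does not forbid NULL (a CHECK constraint passes when its expression is NULL) → nullable.
- city: part of the PRIMARY KEY, which implies NOT NULL → not nullable.
- phone: no NOT NULL constraint applies → nullable.
- weight: no NOT NULL constraint applies → nullable.
- barcode: no NOT NULL constraint applies → nullable.
- warehouse_id: no NOT NULL constraint applies → nullable.
- price: UNIQUE does not imply NOT NULL → nullable.
- description: CHECK does not forbid NULL (a CHECK constraint passes when its expression is NULL) → nullable.
- country: declared NOT NULL → not nullable.

address, currency, phone, weight, barcode, warehouse_id, price, description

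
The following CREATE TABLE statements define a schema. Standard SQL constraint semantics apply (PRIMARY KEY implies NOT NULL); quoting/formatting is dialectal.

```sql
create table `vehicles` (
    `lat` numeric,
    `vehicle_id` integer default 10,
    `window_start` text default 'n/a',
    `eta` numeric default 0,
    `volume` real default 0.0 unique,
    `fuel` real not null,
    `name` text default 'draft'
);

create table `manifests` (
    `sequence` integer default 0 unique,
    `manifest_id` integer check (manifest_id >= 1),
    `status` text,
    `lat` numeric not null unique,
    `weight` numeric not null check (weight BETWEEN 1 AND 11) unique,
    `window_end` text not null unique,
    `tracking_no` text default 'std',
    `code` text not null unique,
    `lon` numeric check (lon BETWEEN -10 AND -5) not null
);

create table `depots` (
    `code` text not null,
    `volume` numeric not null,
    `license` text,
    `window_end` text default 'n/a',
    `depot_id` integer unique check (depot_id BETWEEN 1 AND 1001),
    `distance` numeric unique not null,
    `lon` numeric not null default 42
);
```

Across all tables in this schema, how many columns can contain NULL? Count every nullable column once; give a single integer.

vehicles: 6 nullable (lat, vehicle_id, window_start, eta, volume, name — PK none and explicit NOT NULL columns excluded).
manifests: 4 nullable (sequence, manifest_id, status, tracking_no — PK none and explicit NOT NULL columns excluded).
depots: 3 nullable (license, window_end, depot_id — PK none and explicit NOT NULL columns excluded).
Total: 6 + 4 + 3 = 13.

13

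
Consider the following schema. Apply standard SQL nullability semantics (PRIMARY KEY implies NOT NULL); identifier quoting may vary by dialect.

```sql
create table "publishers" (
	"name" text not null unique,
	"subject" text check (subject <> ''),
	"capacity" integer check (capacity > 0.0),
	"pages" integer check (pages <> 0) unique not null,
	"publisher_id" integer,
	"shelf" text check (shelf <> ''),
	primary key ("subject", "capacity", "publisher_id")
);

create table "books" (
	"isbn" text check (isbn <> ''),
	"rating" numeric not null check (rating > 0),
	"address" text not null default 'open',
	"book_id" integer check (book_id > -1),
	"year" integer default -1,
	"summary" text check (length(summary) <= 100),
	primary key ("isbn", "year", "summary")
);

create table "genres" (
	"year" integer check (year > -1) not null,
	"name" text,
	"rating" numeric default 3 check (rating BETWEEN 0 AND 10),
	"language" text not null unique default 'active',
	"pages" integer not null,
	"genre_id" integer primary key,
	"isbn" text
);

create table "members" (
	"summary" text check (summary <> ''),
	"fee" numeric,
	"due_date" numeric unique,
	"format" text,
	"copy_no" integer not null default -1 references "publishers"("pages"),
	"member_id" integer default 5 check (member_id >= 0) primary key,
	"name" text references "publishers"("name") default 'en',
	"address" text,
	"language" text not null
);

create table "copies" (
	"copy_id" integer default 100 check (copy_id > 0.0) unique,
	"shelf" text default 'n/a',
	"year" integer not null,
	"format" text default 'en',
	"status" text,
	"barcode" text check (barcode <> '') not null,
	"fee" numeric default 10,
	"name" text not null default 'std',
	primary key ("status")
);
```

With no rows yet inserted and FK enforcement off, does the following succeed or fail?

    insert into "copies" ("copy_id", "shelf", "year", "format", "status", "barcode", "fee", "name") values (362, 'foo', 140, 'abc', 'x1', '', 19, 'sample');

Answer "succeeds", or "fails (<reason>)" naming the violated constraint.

fails (CHECK on barcode)

The value '' for barcode violates CHECK (barcode <> '').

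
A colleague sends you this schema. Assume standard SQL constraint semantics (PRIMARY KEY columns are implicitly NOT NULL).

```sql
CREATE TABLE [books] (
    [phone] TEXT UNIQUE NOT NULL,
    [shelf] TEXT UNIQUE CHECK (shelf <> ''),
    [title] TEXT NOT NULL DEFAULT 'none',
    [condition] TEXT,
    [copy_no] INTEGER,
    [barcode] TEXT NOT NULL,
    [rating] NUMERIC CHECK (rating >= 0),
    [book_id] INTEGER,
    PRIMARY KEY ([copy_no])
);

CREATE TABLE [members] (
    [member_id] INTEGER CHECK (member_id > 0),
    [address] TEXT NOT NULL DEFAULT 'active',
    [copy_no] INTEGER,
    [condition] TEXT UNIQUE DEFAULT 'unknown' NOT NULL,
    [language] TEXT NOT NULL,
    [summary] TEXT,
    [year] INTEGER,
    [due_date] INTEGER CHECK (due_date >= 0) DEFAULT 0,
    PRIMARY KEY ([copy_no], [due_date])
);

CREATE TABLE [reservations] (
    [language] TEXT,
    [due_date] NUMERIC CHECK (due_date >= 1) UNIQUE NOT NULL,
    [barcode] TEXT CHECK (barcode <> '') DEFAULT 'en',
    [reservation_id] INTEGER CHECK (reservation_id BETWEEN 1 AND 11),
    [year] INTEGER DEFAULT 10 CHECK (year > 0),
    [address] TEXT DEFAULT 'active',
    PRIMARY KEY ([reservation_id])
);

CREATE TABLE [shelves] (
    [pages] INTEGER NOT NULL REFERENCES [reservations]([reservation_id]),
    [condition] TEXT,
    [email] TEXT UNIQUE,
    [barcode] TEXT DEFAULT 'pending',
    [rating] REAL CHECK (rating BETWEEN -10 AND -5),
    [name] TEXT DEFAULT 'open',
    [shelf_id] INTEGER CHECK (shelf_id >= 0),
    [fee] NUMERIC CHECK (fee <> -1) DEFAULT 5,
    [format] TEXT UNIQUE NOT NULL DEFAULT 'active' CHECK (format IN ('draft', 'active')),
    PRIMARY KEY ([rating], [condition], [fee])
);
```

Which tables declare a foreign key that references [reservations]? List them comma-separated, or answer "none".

- shelves.pages references reservations(reservation_id).

shelves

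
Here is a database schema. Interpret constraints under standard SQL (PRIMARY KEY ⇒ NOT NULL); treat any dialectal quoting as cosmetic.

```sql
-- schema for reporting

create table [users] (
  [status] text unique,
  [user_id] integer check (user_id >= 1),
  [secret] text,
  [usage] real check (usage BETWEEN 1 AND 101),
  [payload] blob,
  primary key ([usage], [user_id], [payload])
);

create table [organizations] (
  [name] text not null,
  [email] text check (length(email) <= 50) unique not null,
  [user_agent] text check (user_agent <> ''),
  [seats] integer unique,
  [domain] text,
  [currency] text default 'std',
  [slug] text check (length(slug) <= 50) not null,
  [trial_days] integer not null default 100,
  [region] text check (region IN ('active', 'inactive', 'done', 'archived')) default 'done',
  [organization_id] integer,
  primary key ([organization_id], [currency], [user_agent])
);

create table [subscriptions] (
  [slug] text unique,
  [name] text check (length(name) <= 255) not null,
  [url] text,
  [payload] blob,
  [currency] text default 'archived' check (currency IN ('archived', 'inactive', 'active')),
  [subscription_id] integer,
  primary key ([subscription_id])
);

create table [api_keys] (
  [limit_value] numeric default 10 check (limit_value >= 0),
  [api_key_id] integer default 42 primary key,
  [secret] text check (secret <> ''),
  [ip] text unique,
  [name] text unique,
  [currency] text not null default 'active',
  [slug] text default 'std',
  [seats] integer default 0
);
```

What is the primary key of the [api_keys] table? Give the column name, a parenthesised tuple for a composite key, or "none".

api_key_id

api_key_id is declared PRIMARY KEY inline on the column.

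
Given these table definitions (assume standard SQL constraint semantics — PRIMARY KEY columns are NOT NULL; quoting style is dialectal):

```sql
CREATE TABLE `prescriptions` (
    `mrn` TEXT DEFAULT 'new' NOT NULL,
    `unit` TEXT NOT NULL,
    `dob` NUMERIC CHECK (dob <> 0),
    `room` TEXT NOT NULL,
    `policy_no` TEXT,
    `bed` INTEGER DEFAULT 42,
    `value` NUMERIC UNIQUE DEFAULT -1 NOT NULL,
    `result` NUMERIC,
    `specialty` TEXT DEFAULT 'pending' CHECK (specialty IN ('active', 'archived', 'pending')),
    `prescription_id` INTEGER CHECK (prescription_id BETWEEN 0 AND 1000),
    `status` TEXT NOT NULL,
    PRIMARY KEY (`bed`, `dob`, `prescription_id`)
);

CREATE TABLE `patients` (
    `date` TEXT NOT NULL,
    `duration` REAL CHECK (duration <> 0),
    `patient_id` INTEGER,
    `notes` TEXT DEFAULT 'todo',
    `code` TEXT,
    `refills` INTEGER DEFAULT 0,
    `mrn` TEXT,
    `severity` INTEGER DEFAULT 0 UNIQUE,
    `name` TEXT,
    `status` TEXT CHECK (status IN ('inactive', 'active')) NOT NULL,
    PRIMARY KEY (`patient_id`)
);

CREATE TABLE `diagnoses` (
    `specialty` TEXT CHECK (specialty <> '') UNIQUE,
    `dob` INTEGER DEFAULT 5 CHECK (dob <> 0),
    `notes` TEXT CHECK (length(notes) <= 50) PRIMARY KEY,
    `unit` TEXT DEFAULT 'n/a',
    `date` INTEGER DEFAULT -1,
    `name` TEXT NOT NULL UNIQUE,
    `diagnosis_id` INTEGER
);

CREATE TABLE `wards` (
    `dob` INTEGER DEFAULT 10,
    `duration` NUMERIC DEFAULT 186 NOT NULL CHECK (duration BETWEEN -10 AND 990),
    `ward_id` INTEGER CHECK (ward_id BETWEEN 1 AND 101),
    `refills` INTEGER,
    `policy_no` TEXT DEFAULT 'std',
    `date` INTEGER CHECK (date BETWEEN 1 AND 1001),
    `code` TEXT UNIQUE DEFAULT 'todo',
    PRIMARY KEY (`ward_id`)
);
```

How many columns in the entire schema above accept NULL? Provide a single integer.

prescriptions: 3 nullable (policy_no, result, specialty — PK (bed, dob, prescription_id) and explicit NOT NULL columns excluded).
patients: 7 nullable (duration, notes, code, refills, mrn, severity, name — PK (patient_id) and explicit NOT NULL columns excluded).
diagnoses: 5 nullable (specialty, dob, unit, date, diagnosis_id — PK (notes) and explicit NOT NULL columns excluded).
wards: 5 nullable (dob, refills, policy_no, date, code — PK (ward_id) and explicit NOT NULL columns excluded).
Total: 3 + 7 + 5 + 5 = 20.

20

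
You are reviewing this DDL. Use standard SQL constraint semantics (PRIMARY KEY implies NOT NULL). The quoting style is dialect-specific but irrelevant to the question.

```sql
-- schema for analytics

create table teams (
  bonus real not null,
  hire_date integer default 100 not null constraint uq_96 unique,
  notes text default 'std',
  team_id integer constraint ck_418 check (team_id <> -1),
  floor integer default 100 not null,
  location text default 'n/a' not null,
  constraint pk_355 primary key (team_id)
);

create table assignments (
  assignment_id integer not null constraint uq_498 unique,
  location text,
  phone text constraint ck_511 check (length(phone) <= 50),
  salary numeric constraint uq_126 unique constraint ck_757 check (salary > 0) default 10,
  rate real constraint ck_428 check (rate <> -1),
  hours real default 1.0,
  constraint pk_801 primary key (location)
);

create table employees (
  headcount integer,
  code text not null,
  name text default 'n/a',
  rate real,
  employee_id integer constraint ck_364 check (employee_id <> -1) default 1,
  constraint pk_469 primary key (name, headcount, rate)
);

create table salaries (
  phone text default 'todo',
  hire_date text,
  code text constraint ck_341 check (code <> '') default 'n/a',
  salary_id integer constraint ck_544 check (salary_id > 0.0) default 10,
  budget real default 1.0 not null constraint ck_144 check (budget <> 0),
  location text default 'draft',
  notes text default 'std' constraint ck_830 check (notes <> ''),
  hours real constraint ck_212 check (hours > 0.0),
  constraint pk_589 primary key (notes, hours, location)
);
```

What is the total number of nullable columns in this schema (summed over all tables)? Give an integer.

teams: 1 nullable (notes — PK (team_id) and explicit NOT NULL columns excluded).
assignments: 4 nullable (phone, salary, rate, hours — PK (location) and explicit NOT NULL columns excluded).
employees: 1 nullable (employee_id — PK (name, headcount, rate) and explicit NOT NULL columns excluded).
salaries: 4 nullable (phone, hire_date, code, salary_id — PK (notes, hours, location) and explicit NOT NULL columns excluded).
Total: 1 + 4 + 1 + 4 = 10.

10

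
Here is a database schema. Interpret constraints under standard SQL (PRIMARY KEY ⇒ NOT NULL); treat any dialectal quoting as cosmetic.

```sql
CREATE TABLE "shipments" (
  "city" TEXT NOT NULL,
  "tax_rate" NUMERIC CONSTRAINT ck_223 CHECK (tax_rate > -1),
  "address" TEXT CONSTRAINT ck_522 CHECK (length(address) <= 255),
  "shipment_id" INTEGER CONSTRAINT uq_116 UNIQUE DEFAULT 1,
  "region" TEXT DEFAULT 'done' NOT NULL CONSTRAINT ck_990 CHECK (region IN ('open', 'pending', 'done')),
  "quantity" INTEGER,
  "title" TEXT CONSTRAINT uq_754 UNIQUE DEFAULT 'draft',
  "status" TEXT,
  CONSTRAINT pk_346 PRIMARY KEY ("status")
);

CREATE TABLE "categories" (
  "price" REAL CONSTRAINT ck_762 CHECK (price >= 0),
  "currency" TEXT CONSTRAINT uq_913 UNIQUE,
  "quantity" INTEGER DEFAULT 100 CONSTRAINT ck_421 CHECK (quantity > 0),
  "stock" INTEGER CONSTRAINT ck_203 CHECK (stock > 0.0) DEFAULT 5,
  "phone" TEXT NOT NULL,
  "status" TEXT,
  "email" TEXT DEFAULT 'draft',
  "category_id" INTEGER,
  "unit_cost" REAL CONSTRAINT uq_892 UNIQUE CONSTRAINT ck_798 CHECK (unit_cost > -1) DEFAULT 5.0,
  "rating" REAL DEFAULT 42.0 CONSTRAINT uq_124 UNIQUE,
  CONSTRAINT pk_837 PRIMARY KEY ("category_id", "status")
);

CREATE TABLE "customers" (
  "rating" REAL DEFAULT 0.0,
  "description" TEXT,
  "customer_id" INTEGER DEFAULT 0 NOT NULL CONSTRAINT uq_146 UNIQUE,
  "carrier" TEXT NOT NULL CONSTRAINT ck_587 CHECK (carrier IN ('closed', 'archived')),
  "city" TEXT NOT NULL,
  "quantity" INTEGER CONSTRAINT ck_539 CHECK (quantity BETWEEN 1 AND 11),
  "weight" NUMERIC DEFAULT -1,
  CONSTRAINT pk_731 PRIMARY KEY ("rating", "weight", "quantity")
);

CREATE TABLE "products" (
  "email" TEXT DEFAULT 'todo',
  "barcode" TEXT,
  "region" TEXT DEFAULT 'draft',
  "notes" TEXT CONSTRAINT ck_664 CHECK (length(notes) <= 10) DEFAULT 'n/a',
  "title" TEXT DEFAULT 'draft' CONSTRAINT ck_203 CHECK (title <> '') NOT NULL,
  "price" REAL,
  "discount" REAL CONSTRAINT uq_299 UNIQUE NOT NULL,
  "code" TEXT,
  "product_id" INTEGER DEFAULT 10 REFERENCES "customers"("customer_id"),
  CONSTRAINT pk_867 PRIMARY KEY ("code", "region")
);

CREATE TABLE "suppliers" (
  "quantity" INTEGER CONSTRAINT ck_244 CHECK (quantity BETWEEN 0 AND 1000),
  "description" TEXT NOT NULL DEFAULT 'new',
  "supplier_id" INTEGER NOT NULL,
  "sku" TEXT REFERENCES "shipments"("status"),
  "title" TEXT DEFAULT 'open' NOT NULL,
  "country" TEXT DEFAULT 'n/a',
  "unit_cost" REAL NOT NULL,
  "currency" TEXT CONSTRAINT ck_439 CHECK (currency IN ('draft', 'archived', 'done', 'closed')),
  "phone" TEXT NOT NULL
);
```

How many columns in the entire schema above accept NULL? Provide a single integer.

shipments: 5 nullable (tax_rate, address, shipment_id, quantity, title — PK (status) and explicit NOT NULL columns excluded).
categories: 7 nullable (price, currency, quantity, stock, email, unit_cost, rating — PK (category_id, status) and explicit NOT NULL columns excluded).
customers: 1 nullable (description — PK (rating, weight, quantity) and explicit NOT NULL columns excluded).
products: 5 nullable (email, barcode, notes, price, product_id — PK (code, region) and explicit NOT NULL columns excluded).
suppliers: 4 nullable (quantity, sku, country, currency — PK none and explicit NOT NULL columns excluded).
Total: 5 + 7 + 1 + 5 + 4 = 22.

22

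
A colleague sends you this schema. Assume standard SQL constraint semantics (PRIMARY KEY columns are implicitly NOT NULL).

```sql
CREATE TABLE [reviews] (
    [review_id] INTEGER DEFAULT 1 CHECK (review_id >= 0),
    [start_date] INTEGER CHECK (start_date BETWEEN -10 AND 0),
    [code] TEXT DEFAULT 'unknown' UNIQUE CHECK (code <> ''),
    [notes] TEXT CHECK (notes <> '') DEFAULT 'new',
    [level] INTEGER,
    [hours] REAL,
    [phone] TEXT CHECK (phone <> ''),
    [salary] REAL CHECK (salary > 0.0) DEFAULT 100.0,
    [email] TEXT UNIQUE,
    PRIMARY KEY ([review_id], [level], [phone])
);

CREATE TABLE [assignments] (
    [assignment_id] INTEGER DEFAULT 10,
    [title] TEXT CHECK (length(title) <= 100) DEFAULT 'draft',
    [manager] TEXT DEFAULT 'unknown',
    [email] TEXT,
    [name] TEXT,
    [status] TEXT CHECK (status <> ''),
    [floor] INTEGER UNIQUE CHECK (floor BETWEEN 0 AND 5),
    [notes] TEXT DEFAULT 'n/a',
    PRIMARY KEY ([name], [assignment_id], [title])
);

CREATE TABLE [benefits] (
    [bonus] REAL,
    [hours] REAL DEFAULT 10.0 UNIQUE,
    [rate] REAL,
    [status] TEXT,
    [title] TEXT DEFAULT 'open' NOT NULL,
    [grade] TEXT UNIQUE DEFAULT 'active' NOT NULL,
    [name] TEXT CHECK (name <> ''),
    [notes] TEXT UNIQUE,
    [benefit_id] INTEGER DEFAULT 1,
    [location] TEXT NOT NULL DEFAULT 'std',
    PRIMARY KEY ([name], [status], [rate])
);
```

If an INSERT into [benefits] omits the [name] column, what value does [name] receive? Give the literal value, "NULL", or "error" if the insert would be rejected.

name has no DEFAULT clause.
Omitting it would insert NULL, but it is part of the PRIMARY KEY, so the INSERT fails.

error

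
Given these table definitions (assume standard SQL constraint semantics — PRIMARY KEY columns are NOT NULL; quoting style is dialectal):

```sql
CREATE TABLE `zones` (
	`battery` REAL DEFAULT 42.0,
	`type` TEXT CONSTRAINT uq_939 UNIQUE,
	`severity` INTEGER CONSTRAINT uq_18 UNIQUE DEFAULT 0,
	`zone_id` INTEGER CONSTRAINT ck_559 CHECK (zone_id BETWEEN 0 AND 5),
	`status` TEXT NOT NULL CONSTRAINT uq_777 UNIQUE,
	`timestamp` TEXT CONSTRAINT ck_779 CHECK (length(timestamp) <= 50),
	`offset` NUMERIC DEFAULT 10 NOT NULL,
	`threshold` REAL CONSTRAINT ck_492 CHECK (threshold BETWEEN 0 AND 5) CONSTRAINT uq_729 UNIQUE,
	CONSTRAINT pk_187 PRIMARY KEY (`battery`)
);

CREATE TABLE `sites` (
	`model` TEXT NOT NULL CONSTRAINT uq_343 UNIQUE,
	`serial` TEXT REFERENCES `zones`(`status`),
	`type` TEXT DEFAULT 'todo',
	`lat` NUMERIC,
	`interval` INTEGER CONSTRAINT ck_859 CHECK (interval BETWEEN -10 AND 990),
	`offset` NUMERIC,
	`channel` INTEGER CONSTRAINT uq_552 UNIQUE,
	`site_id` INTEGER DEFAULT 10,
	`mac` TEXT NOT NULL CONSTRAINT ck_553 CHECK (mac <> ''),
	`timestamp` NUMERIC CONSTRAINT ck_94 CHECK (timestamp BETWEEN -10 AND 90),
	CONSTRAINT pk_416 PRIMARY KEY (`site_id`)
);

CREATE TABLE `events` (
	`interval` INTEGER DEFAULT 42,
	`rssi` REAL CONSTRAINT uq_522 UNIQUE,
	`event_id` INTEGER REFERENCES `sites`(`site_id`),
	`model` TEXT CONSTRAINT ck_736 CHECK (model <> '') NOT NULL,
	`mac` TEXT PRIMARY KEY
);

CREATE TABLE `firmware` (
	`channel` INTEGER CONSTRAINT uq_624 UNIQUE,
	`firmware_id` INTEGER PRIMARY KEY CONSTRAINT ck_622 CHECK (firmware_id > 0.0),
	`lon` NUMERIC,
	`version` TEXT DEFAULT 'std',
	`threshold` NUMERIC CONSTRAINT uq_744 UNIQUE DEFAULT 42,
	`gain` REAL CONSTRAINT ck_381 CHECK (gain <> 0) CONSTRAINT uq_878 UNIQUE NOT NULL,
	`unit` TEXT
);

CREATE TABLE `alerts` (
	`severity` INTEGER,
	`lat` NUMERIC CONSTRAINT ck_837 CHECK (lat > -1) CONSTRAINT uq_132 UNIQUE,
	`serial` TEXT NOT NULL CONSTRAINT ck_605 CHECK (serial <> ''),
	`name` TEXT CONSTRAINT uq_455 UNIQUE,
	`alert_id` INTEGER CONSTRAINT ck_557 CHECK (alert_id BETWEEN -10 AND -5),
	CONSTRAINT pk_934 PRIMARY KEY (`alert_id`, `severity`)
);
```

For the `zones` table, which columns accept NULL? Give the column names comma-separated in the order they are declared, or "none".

- battery: part of the PRIMARY KEY, which implies NOT NULL → not nullable.
- type: UNIQUE does not imply NOT NULL → nullable.
- severity: UNIQUE does not imply NOT NULL → nullable.
- zone_id: CHECK does not forbid NULL (a CHECK constraint passes when its expression is NULL) → nullable.
- status: declared NOT NULL → not nullable.
- timestamp: CHECK does not forbid NULL (a CHECK constraint passes when its expression is NULL) → nullable.
- offset: declared NOT NULL → not nullable.
- threshold: CHECK does not forbid NULL (a CHECK constraint passes when its expression is NULL) → nullable.

type, severity, zone_id, timestamp, threshold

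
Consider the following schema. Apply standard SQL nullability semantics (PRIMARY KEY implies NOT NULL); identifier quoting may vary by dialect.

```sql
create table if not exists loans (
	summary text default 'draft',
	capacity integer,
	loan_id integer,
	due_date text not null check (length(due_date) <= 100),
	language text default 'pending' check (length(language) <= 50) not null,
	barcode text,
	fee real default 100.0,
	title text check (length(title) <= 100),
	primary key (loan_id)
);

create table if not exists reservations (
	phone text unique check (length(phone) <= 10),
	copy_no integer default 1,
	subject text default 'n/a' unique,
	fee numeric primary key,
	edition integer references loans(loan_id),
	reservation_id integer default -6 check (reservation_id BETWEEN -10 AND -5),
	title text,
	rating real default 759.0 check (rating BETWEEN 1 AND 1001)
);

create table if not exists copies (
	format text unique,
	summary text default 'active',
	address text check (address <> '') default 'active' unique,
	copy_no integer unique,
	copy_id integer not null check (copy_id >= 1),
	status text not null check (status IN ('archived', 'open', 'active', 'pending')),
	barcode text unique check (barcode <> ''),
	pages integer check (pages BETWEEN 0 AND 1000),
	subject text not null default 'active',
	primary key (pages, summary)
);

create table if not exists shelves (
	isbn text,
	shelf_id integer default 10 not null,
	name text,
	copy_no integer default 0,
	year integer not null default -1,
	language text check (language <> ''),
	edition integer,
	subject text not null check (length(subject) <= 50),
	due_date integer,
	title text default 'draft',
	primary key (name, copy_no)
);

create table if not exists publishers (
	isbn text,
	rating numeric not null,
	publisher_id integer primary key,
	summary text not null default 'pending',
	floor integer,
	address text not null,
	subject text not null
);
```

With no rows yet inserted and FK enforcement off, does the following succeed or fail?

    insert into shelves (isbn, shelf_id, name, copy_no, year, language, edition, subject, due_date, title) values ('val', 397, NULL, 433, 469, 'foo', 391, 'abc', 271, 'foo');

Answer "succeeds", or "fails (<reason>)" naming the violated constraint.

name is explicitly set to NULL, but name is part of the PRIMARY KEY (implied NOT NULL).

fails (NOT NULL on name)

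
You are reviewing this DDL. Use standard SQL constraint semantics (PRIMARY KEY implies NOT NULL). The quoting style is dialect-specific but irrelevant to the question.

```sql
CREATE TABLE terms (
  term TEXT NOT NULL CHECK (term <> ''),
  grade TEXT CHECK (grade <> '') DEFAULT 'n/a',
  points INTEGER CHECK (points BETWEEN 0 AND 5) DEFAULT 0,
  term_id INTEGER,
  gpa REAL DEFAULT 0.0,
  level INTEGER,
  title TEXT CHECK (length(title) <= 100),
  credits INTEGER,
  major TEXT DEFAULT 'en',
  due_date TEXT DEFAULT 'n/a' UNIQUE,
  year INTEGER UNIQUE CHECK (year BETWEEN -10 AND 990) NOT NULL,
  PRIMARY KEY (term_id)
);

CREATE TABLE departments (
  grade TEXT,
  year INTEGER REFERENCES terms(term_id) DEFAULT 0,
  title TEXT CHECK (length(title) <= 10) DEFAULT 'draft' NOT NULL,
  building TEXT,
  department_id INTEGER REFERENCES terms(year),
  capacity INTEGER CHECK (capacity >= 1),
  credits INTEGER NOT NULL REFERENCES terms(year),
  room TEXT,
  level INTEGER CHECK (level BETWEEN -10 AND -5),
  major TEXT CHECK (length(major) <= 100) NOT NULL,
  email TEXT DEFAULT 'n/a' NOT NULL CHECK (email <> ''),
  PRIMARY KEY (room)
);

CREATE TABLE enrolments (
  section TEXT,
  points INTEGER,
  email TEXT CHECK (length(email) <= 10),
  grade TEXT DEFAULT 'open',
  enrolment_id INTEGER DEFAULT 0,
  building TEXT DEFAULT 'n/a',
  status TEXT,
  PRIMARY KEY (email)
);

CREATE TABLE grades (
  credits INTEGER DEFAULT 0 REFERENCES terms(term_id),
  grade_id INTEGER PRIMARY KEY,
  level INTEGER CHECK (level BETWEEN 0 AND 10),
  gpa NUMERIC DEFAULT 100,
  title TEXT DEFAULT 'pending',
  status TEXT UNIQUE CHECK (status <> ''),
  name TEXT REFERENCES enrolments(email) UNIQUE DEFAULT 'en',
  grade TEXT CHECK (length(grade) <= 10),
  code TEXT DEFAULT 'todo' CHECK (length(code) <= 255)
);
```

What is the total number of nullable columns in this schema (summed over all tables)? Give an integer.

28

terms: 8 nullable (grade, points, gpa, level, title, credits, major, due_date — PK (term_id) and explicit NOT NULL columns excluded).
departments: 6 nullable (grade, year, building, department_id, capacity, level — PK (room) and explicit NOT NULL columns excluded).
enrolments: 6 nullable (section, points, grade, enrolment_id, building, status — PK (email) and explicit NOT NULL columns excluded).
grades: 8 nullable (credits, level, gpa, title, status, name, grade, code — PK (grade_id) and explicit NOT NULL columns excluded).
Total: 8 + 6 + 6 + 8 = 28.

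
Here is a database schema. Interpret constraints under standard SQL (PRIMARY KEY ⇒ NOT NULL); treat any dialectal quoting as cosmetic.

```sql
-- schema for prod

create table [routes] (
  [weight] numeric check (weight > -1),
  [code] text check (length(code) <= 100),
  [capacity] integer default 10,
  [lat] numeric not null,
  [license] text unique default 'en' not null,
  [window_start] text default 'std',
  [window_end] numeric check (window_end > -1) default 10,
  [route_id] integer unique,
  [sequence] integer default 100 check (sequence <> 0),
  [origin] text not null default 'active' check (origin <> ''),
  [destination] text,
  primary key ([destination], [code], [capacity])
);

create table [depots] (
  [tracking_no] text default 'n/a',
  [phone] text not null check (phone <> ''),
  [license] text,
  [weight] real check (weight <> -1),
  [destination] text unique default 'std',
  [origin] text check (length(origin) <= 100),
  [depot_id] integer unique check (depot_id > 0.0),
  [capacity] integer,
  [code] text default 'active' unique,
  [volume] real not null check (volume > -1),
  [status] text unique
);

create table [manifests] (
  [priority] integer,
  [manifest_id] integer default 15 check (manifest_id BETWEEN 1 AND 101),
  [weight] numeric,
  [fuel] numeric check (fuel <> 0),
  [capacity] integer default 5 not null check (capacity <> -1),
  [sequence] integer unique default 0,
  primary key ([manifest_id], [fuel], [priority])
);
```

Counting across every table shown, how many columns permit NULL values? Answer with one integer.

routes: 5 nullable (weight, window_start, window_end, route_id, sequence — PK (destination, code, capacity) and explicit NOT NULL columns excluded).
depots: 9 nullable (tracking_no, license, weight, destination, origin, depot_id, capacity, code, status — PK none and explicit NOT NULL columns excluded).
manifests: 2 nullable (weight, sequence — PK (manifest_id, fuel, priority) and explicit NOT NULL columns excluded).
Total: 5 + 9 + 2 = 16.

16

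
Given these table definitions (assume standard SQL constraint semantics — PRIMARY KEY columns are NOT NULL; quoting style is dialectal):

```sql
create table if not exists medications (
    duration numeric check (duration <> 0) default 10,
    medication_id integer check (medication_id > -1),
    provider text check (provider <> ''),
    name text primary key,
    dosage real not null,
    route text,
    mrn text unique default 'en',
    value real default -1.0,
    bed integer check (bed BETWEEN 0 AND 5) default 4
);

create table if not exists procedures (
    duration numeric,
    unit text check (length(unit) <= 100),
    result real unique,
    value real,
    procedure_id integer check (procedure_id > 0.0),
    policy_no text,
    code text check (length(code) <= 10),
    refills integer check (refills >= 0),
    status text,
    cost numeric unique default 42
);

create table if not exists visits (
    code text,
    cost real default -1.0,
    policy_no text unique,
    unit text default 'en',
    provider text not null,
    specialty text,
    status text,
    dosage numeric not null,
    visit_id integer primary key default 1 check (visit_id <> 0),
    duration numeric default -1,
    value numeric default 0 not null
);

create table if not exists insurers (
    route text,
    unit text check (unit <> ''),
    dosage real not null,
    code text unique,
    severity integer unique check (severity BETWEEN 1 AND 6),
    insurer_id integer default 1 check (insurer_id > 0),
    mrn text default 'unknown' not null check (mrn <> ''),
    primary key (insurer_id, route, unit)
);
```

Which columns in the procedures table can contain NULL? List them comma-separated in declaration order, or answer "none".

duration, unit, result, value, procedure_id, policy_no, code, refills, status, cost

- duration: no NOT NULL constraint applies → nullable.
- unit: CHECK does not forbid NULL (a CHECK constraint passes when its expression is NULL) → nullable.
- result: UNIQUE does not imply NOT NULL → nullable.
- value: no NOT NULL constraint applies → nullable.
- procedure_id: CHECK does not forbid NULL (a CHECK constraint passes when its expression is NULL) → nullable.
- policy_no: no NOT NULL constraint applies → nullable.
- code: CHECK does not forbid NULL (a CHECK constraint passes when its expression is NULL) → nullable.
- refills: CHECK does not forbid NULL (a CHECK constraint passes when its expression is NULL) → nullable.
- status: no NOT NULL constraint applies → nullable.
- cost: UNIQUE does not imply NOT NULL → nullable.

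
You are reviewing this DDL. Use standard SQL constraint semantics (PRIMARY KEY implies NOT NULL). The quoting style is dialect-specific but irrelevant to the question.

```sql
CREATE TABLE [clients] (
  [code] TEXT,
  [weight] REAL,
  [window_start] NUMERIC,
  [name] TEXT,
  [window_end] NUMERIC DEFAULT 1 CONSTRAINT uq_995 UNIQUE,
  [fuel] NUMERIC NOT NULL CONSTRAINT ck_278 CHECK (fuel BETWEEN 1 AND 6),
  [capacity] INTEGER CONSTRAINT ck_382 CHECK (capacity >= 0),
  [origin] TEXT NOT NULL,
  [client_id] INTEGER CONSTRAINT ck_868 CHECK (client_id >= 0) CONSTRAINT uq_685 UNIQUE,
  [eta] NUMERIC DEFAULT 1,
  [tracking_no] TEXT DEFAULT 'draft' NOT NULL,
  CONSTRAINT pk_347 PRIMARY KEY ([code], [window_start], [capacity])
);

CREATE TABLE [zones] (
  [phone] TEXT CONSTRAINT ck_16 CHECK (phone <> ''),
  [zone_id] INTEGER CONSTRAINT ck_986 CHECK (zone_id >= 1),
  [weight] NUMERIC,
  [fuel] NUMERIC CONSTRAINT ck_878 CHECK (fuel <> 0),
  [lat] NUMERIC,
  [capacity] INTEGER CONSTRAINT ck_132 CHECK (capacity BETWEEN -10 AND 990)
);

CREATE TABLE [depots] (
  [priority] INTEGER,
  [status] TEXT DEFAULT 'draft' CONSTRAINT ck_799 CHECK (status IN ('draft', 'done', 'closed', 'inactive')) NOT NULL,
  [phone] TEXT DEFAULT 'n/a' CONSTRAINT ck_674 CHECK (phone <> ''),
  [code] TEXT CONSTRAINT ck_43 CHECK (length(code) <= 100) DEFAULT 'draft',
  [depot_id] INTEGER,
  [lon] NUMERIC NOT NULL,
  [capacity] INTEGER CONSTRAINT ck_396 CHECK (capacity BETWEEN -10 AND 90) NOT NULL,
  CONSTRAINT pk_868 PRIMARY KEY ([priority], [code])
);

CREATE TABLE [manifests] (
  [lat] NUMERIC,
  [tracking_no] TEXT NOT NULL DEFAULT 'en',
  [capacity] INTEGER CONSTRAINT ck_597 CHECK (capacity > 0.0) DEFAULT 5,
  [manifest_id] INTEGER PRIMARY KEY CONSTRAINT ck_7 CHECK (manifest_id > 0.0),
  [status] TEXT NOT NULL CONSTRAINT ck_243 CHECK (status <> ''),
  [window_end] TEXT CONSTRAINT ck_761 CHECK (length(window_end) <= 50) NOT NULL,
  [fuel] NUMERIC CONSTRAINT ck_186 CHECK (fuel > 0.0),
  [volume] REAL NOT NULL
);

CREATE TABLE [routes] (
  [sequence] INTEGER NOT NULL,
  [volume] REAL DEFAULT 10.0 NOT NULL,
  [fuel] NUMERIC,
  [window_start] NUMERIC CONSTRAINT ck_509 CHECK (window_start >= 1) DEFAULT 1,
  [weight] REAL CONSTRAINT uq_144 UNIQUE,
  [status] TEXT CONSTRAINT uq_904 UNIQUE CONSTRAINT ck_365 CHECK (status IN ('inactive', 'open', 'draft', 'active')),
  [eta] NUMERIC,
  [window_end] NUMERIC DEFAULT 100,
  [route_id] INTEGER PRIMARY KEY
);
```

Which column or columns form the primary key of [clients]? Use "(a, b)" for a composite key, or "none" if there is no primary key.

(code, window_start, capacity)

A table-level PRIMARY KEY clause names 3 columns: code, window_start, capacity.
This is a composite key — the combination is unique, not each column individually.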